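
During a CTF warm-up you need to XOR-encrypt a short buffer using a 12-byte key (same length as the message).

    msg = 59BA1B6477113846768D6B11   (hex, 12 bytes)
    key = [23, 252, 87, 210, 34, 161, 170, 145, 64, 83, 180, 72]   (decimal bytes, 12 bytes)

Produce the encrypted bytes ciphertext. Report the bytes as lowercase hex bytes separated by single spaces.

byte 0: 01011001 ^ 00010111 = 01001110
byte 1: 10111010 ^ 11111100 = 01000110
byte 2: 00011011 ^ 01010111 = 01001100
byte 3: 01100100 ^ 11010010 = 10110110
byte 4: 01110111 ^ 00100010 = 01010101
byte 5: 00010001 ^ 10100001 = 10110000
byte 6: 00111000 ^ 10101010 = 10010010
byte 7: 01000110 ^ 10010001 = 11010111
byte 8: 01110110 ^ 01000000 = 00110110
byte 9: 10001101 ^ 01010011 = 11011110
byte 10: 01101011 ^ 10110100 = 11011111
byte 11: 00010001 ^ 01001000 = 01011001

4e 46 4c b6 55 b0 92 d7 36 de df 59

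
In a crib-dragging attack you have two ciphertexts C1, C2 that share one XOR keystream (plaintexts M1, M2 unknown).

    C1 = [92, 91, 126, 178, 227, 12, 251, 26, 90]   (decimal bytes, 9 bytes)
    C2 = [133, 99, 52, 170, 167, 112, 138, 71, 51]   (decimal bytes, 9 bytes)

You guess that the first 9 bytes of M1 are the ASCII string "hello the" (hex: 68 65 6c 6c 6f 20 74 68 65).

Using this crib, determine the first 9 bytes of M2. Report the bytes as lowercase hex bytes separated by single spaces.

First, C1 ⊕ C2 = (M1 ⊕ K) ⊕ (M2 ⊕ K) = M1 ⊕ M2, so the key drops out. Then M2 = (M1 ⊕ M2) ⊕ M1 over the first 9 bytes.
byte 0: (5c ^ 85) ^ 68 = d9 ^ 68 = b1
byte 1: (5b ^ 63) ^ 65 = 38 ^ 65 = 5d
byte 2: (7e ^ 34) ^ 6c = 4a ^ 6c = 26
byte 3: (b2 ^ aa) ^ 6c = 18 ^ 6c = 74
byte 4: (e3 ^ a7) ^ 6f = 44 ^ 6f = 2b
byte 5: (0c ^ 70) ^ 20 = 7c ^ 20 = 5c
byte 6: (fb ^ 8a) ^ 74 = 71 ^ 74 = 05
byte 7: (1a ^ 47) ^ 68 = 5d ^ 68 = 35
byte 8: (5a ^ 33) ^ 65 = 69 ^ 65 = 0c

b1 5d 26 74 2b 5c 05 35 0c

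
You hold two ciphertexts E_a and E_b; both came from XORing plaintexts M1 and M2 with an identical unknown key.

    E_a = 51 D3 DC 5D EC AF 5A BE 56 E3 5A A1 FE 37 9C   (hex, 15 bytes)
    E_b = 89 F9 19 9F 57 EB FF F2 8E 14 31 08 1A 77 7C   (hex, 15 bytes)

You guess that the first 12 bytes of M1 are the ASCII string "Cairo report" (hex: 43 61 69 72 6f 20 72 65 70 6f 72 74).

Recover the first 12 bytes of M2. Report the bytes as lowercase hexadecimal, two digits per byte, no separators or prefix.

First, E_a ⊕ E_b = (M1 ⊕ K) ⊕ (M2 ⊕ K) = M1 ⊕ M2, so the key drops out. Then M2 = (M1 ⊕ M2) ⊕ M1 over the first 12 bytes.
byte 0: (51 XOR 89) XOR 43 = d8 XOR 43 = 9b
byte 1: (d3 XOR f9) XOR 61 = 2a XOR 61 = 4b
byte 2: (dc XOR 19) XOR 69 = c5 XOR 69 = ac
byte 3: (5d XOR 9f) XOR 72 = c2 XOR 72 = b0
byte 4: (ec XOR 57) XOR 6f = bb XOR 6f = d4
byte 5: (af XOR eb) XOR 20 = 44 XOR 20 = 64
byte 6: (5a XOR ff) XOR 72 = a5 XOR 72 = d7
byte 7: (be XOR f2) XOR 65 = 4c XOR 65 = 29
byte 8: (56 XOR 8e) XOR 70 = d8 XOR 70 = a8
byte 9: (e3 XOR 14) XOR 6f = f7 XOR 6f = 98
byte 10: (5a XOR 31) XOR 72 = 6b XOR 72 = 19
byte 11: (a1 XOR 08) XOR 74 = a9 XOR 74 = dd

9b4bacb0d464d729a89819dd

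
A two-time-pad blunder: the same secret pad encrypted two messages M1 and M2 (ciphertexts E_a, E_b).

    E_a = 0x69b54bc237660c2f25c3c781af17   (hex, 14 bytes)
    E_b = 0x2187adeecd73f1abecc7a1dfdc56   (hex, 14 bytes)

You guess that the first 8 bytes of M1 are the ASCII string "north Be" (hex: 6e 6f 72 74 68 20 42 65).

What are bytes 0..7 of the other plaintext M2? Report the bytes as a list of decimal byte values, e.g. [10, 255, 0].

First, E_a ⊕ E_b = (M1 ⊕ K) ⊕ (M2 ⊕ K) = M1 ⊕ M2, so the key drops out. Then M2 = (M1 ⊕ M2) ⊕ M1 over the first 8 bytes.
byte 0: (69 ^ 21) ^ 6e = 48 ^ 6e = 26
byte 1: (b5 ^ 87) ^ 6f = 32 ^ 6f = 5d
byte 2: (4b ^ ad) ^ 72 = e6 ^ 72 = 94
byte 3: (c2 ^ ee) ^ 74 = 2c ^ 74 = 58
byte 4: (37 ^ cd) ^ 68 = fa ^ 68 = 92
byte 5: (66 ^ 73) ^ 20 = 15 ^ 20 = 35
byte 6: (0c ^ f1) ^ 42 = fd ^ 42 = bf
byte 7: (2f ^ ab) ^ 65 = 84 ^ 65 = e1

[38, 93, 148, 88, 146, 53, 191, 225]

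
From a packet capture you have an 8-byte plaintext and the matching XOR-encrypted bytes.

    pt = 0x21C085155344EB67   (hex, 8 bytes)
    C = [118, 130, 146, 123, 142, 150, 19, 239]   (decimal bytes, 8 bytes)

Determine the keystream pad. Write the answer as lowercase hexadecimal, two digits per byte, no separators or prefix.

Since C = pt ⊕ pad, XORing both sides with pt gives pad = pt ⊕ C.
 33 ⊕ 118 =  87
192 ⊕ 130 =  66
133 ⊕ 146 =  23
 21 ⊕ 123 = 110
 83 ⊕ 142 = 221
 68 ⊕ 150 = 210
235 ⊕  19 = 248
103 ⊕ 239 = 136

5742176eddd2f888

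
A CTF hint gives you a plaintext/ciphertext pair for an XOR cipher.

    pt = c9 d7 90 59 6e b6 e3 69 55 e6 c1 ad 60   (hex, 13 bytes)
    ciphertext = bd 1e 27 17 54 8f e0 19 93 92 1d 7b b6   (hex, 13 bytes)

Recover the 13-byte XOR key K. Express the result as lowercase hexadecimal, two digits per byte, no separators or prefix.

74c9b74e3a390370c674dcd6d6

Since ciphertext = pt ⊕ K, XORing both sides with pt gives K = pt ⊕ ciphertext.
c9 xor bd = 74
d7 xor 1e = c9
90 xor 27 = b7
59 xor 17 = 4e
6e xor 54 = 3a
b6 xor 8f = 39
e3 xor e0 = 03
69 xor 19 = 70
55 xor 93 = c6
e6 xor 92 = 74
c1 xor 1d = dc
ad xor 7b = d6
60 xor b6 = d6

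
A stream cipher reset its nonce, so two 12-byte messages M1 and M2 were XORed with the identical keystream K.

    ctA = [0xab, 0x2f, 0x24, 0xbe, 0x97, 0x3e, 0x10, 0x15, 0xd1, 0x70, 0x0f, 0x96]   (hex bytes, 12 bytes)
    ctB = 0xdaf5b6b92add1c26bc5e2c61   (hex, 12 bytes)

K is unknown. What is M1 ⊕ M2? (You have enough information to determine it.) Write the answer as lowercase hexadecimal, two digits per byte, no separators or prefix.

71da9207bde30c336d2e23f7

ctA ⊕ ctB = (M1 ⊕ K) ⊕ (M2 ⊕ K) = M1 ⊕ M2 — the shared key cancels under XOR.
byte 0: 10101011 xor 11011010 = 01110001
byte 1: 00101111 xor 11110101 = 11011010
byte 2: 00100100 xor 10110110 = 10010010
byte 3: 10111110 xor 10111001 = 00000111
byte 4: 10010111 xor 00101010 = 10111101
byte 5: 00111110 xor 11011101 = 11100011
byte 6: 00010000 xor 00011100 = 00001100
byte 7: 00010101 xor 00100110 = 00110011
byte 8: 11010001 xor 10111100 = 01101101
byte 9: 01110000 xor 01011110 = 00101110
byte 10: 00001111 xor 00101100 = 00100011
byte 11: 10010110 xor 01100001 = 11110111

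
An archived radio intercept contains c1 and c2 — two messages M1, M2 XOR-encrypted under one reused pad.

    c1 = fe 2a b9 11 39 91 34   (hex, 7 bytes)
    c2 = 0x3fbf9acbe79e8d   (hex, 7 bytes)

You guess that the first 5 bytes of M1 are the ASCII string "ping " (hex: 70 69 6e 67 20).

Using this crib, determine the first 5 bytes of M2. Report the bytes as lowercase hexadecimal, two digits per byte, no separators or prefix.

First, c1 ⊕ c2 = (M1 ⊕ K) ⊕ (M2 ⊕ K) = M1 ⊕ M2, so the key drops out. Then M2 = (M1 ⊕ M2) ⊕ M1 over the first 5 bytes.
byte 0: (fe ^ 3f) ^ 70 = c1 ^ 70 = b1
byte 1: (2a ^ bf) ^ 69 = 95 ^ 69 = fc
byte 2: (b9 ^ 9a) ^ 6e = 23 ^ 6e = 4d
byte 3: (11 ^ cb) ^ 67 = da ^ 67 = bd
byte 4: (39 ^ e7) ^ 20 = de ^ 20 = fe

b1fc4dbdfe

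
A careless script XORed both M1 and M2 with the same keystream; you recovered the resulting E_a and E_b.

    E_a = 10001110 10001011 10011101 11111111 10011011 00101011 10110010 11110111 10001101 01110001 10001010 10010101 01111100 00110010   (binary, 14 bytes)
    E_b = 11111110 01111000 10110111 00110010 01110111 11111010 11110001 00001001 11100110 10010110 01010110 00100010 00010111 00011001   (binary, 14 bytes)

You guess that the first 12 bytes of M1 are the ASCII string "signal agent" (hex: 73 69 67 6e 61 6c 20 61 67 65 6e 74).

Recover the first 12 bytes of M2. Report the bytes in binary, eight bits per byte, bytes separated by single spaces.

00000011 10011010 01001101 10100011 10001101 10111101 01100011 10011111 00001100 10000010 10110010 11000011

First, E_a ⊕ E_b = (M1 ⊕ K) ⊕ (M2 ⊕ K) = M1 ⊕ M2, so the key drops out. Then M2 = (M1 ⊕ M2) ⊕ M1 over the first 12 bytes.
byte 0: (8e xor fe) xor 73 = 70 xor 73 = 03
byte 1: (8b xor 78) xor 69 = f3 xor 69 = 9a
byte 2: (9d xor b7) xor 67 = 2a xor 67 = 4d
byte 3: (ff xor 32) xor 6e = cd xor 6e = a3
byte 4: (9b xor 77) xor 61 = ec xor 61 = 8d
byte 5: (2b xor fa) xor 6c = d1 xor 6c = bd
byte 6: (b2 xor f1) xor 20 = 43 xor 20 = 63
byte 7: (f7 xor 09) xor 61 = fe xor 61 = 9f
byte 8: (8d xor e6) xor 67 = 6b xor 67 = 0c
byte 9: (71 xor 96) xor 65 = e7 xor 65 = 82
byte 10: (8a xor 56) xor 6e = dc xor 6e = b2
byte 11: (95 xor 22) xor 74 = b7 xor 74 = c3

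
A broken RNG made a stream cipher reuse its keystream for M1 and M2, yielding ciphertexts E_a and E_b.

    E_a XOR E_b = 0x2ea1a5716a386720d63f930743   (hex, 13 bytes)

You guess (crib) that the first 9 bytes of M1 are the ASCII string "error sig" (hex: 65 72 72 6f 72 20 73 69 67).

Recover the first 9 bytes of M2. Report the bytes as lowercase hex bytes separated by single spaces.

4b d3 d7 1e 18 18 14 49 b1

Since E_a ⊕ E_b = M1 ⊕ M2, XORing with the guessed M1 bytes yields the corresponding M2 bytes: M2 = (E_a ⊕ E_b) ⊕ M1.
byte 0: 2e ⊕ 65 = 4b
byte 1: a1 ⊕ 72 = d3
byte 2: a5 ⊕ 72 = d7
byte 3: 71 ⊕ 6f = 1e
byte 4: 6a ⊕ 72 = 18
byte 5: 38 ⊕ 20 = 18
byte 6: 67 ⊕ 73 = 14
byte 7: 20 ⊕ 69 = 49
byte 8: d6 ⊕ 67 = b1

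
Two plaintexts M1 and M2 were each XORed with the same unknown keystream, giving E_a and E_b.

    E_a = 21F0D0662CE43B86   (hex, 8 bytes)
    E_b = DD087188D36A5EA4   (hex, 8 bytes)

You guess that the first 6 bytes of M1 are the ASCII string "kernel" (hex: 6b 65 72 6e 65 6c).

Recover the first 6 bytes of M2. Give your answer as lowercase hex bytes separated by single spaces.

First, E_a ⊕ E_b = (M1 ⊕ K) ⊕ (M2 ⊕ K) = M1 ⊕ M2, so the key drops out. Then M2 = (M1 ⊕ M2) ⊕ M1 over the first 6 bytes.
byte 0: (21 ^ dd) ^ 6b = fc ^ 6b = 97
byte 1: (f0 ^ 08) ^ 65 = f8 ^ 65 = 9d
byte 2: (d0 ^ 71) ^ 72 = a1 ^ 72 = d3
byte 3: (66 ^ 88) ^ 6e = ee ^ 6e = 80
byte 4: (2c ^ d3) ^ 65 = ff ^ 65 = 9a
byte 5: (e4 ^ 6a) ^ 6c = 8e ^ 6c = e2

97 9d d3 80 9a e2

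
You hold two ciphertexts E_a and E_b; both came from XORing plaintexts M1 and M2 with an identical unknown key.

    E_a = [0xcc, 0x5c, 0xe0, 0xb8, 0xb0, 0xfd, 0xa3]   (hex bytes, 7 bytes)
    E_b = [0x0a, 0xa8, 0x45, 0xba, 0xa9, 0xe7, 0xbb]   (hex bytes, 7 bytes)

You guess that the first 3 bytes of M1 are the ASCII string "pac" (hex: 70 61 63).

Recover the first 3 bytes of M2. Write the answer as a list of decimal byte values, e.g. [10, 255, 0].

[182, 149, 198]

First, E_a ⊕ E_b = (M1 ⊕ K) ⊕ (M2 ⊕ K) = M1 ⊕ M2, so the key drops out. Then M2 = (M1 ⊕ M2) ⊕ M1 over the first 3 bytes.
byte 0: (cc XOR 0a) XOR 70 = c6 XOR 70 = b6
byte 1: (5c XOR a8) XOR 61 = f4 XOR 61 = 95
byte 2: (e0 XOR 45) XOR 63 = a5 XOR 63 = c6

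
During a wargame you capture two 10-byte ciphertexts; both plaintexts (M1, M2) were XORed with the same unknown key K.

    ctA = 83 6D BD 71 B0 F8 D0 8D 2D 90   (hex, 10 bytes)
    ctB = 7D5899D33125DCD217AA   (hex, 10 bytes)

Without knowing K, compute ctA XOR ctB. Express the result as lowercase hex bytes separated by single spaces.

ctA ⊕ ctB = (M1 ⊕ K) ⊕ (M2 ⊕ K) = M1 ⊕ M2 — the shared key cancels under XOR.
83 ⊕ 7d = fe
6d ⊕ 58 = 35
bd ⊕ 99 = 24
71 ⊕ d3 = a2
b0 ⊕ 31 = 81
f8 ⊕ 25 = dd
d0 ⊕ dc = 0c
8d ⊕ d2 = 5f
2d ⊕ 17 = 3a
90 ⊕ aa = 3a

fe 35 24 a2 81 dd 0c 5f 3a 3a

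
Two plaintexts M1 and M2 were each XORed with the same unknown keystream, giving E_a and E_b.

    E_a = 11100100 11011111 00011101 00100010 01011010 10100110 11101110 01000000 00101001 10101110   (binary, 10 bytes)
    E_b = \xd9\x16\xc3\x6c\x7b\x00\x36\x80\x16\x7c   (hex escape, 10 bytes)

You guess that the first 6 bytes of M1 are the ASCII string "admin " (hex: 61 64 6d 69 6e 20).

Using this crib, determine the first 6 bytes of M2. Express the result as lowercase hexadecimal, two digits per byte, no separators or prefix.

First, E_a ⊕ E_b = (M1 ⊕ K) ⊕ (M2 ⊕ K) = M1 ⊕ M2, so the key drops out. Then M2 = (M1 ⊕ M2) ⊕ M1 over the first 6 bytes.
byte 0: (e4 ⊕ d9) ⊕ 61 = 3d ⊕ 61 = 5c
byte 1: (df ⊕ 16) ⊕ 64 = c9 ⊕ 64 = ad
byte 2: (1d ⊕ c3) ⊕ 6d = de ⊕ 6d = b3
byte 3: (22 ⊕ 6c) ⊕ 69 = 4e ⊕ 69 = 27
byte 4: (5a ⊕ 7b) ⊕ 6e = 21 ⊕ 6e = 4f
byte 5: (a6 ⊕ 00) ⊕ 20 = a6 ⊕ 20 = 86

5cadb3274f86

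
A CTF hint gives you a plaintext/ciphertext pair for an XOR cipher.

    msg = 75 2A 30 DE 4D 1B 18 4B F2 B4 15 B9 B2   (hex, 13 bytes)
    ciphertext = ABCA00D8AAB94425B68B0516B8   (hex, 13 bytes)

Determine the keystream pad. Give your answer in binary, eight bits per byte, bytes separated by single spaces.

11011110 11100000 00110000 00000110 11100111 10100010 01011100 01101110 01000100 00111111 00010000 10101111 00001010

Since ciphertext = msg ⊕ pad, XORing both sides with msg gives pad = msg ⊕ ciphertext.
byte 0: 117 XOR 171 = 222
byte 1:  42 XOR 202 = 224
byte 2:  48 XOR   0 =  48
byte 3: 222 XOR 216 =   6
byte 4:  77 XOR 170 = 231
byte 5:  27 XOR 185 = 162
byte 6:  24 XOR  68 =  92
byte 7:  75 XOR  37 = 110
byte 8: 242 XOR 182 =  68
byte 9: 180 XOR 139 =  63
byte 10:  21 XOR   5 =  16
byte 11: 185 XOR  22 = 175
byte 12: 178 XOR 184 =  10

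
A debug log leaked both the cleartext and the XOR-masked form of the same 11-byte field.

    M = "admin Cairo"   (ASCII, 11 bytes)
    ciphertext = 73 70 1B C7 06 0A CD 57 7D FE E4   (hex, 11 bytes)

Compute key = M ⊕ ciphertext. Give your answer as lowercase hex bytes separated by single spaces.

Since ciphertext = M ⊕ key, XORing both sides with M gives key = M ⊕ ciphertext.
01100001 xor 01110011 = 00010010
01100100 xor 01110000 = 00010100
01101101 xor 00011011 = 01110110
01101001 xor 11000111 = 10101110
01101110 xor 00000110 = 01101000
00100000 xor 00001010 = 00101010
01000011 xor 11001101 = 10001110
01100001 xor 01010111 = 00110110
01101001 xor 01111101 = 00010100
01110010 xor 11111110 = 10001100
01101111 xor 11100100 = 10001011

12 14 76 ae 68 2a 8e 36 14 8c 8b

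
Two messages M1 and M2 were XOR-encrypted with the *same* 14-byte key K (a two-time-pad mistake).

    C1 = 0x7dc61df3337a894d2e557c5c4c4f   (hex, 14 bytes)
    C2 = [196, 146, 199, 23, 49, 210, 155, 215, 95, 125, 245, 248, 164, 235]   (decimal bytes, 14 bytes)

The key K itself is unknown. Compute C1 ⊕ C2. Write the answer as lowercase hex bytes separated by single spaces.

b9 54 da e4 02 a8 12 9a 71 28 89 a4 e8 a4

C1 ⊕ C2 = (M1 ⊕ K) ⊕ (M2 ⊕ K) = M1 ⊕ M2 — the shared key cancels under XOR.
byte 0: 7d XOR c4 = b9
byte 1: c6 XOR 92 = 54
byte 2: 1d XOR c7 = da
byte 3: f3 XOR 17 = e4
byte 4: 33 XOR 31 = 02
byte 5: 7a XOR d2 = a8
byte 6: 89 XOR 9b = 12
byte 7: 4d XOR d7 = 9a
byte 8: 2e XOR 5f = 71
byte 9: 55 XOR 7d = 28
byte 10: 7c XOR f5 = 89
byte 11: 5c XOR f8 = a4
byte 12: 4c XOR a4 = e8
byte 13: 4f XOR eb = a4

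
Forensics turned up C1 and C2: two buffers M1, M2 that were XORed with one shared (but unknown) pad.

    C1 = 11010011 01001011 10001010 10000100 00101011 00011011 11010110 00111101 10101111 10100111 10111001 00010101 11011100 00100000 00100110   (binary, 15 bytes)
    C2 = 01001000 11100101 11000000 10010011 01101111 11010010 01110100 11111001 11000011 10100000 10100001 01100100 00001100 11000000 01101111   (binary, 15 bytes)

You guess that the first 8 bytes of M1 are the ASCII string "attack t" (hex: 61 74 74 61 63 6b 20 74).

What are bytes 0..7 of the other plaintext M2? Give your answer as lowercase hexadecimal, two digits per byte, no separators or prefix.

fada3e7627a282b0

First, C1 ⊕ C2 = (M1 ⊕ K) ⊕ (M2 ⊕ K) = M1 ⊕ M2, so the key drops out. Then M2 = (M1 ⊕ M2) ⊕ M1 over the first 8 bytes.
byte 0: (d3 xor 48) xor 61 = 9b xor 61 = fa
byte 1: (4b xor e5) xor 74 = ae xor 74 = da
byte 2: (8a xor c0) xor 74 = 4a xor 74 = 3e
byte 3: (84 xor 93) xor 61 = 17 xor 61 = 76
byte 4: (2b xor 6f) xor 63 = 44 xor 63 = 27
byte 5: (1b xor d2) xor 6b = c9 xor 6b = a2
byte 6: (d6 xor 74) xor 20 = a2 xor 20 = 82
byte 7: (3d xor f9) xor 74 = c4 xor 74 = b0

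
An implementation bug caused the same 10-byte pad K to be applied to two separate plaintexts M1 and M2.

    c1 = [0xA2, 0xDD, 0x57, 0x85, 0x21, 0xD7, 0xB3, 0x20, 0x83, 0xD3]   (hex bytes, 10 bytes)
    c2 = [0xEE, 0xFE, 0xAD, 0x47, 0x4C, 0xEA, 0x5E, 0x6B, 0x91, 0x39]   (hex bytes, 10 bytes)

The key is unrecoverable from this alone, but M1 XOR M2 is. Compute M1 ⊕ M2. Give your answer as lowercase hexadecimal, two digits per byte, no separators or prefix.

c1 ⊕ c2 = (M1 ⊕ K) ⊕ (M2 ⊕ K) = M1 ⊕ M2 — the shared key cancels under XOR.
byte 0: a2 xor ee = 4c
byte 1: dd xor fe = 23
byte 2: 57 xor ad = fa
byte 3: 85 xor 47 = c2
byte 4: 21 xor 4c = 6d
byte 5: d7 xor ea = 3d
byte 6: b3 xor 5e = ed
byte 7: 20 xor 6b = 4b
byte 8: 83 xor 91 = 12
byte 9: d3 xor 39 = ea

4c23fac26d3ded4b12ea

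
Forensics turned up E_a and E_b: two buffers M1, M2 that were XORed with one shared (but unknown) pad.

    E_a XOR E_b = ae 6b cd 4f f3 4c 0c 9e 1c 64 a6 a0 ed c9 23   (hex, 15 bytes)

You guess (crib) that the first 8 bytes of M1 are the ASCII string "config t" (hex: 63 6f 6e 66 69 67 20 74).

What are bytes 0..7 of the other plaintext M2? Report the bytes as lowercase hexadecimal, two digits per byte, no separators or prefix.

Since E_a ⊕ E_b = M1 ⊕ M2, XORing with the guessed M1 bytes yields the corresponding M2 bytes: M2 = (E_a ⊕ E_b) ⊕ M1.
byte 0: ae ^ 63 = cd
byte 1: 6b ^ 6f = 04
byte 2: cd ^ 6e = a3
byte 3: 4f ^ 66 = 29
byte 4: f3 ^ 69 = 9a
byte 5: 4c ^ 67 = 2b
byte 6: 0c ^ 20 = 2c
byte 7: 9e ^ 74 = ea

cd04a3299a2b2cea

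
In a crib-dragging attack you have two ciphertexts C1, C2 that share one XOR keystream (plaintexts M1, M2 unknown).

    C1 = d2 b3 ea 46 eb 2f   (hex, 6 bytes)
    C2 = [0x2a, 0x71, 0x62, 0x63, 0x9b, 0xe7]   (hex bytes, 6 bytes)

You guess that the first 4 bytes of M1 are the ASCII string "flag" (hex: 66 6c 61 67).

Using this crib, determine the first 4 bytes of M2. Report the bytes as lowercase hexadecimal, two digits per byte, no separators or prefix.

First, C1 ⊕ C2 = (M1 ⊕ K) ⊕ (M2 ⊕ K) = M1 ⊕ M2, so the key drops out. Then M2 = (M1 ⊕ M2) ⊕ M1 over the first 4 bytes.
byte 0: (d2 ⊕ 2a) ⊕ 66 = f8 ⊕ 66 = 9e
byte 1: (b3 ⊕ 71) ⊕ 6c = c2 ⊕ 6c = ae
byte 2: (ea ⊕ 62) ⊕ 61 = 88 ⊕ 61 = e9
byte 3: (46 ⊕ 63) ⊕ 67 = 25 ⊕ 67 = 42

9eaee942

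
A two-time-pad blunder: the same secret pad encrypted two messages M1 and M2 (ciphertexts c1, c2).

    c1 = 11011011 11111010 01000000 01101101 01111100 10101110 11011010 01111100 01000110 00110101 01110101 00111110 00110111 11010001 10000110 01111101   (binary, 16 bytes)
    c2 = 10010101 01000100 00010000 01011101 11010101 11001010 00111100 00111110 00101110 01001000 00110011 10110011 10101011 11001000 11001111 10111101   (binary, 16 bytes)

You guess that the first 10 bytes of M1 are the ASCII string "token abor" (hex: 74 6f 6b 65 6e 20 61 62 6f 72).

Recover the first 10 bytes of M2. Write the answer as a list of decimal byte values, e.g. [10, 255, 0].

[58, 209, 59, 85, 199, 68, 135, 32, 7, 15]

First, c1 ⊕ c2 = (M1 ⊕ K) ⊕ (M2 ⊕ K) = M1 ⊕ M2, so the key drops out. Then M2 = (M1 ⊕ M2) ⊕ M1 over the first 10 bytes.
byte 0: (db ⊕ 95) ⊕ 74 = 4e ⊕ 74 = 3a
byte 1: (fa ⊕ 44) ⊕ 6f = be ⊕ 6f = d1
byte 2: (40 ⊕ 10) ⊕ 6b = 50 ⊕ 6b = 3b
byte 3: (6d ⊕ 5d) ⊕ 65 = 30 ⊕ 65 = 55
byte 4: (7c ⊕ d5) ⊕ 6e = a9 ⊕ 6e = c7
byte 5: (ae ⊕ ca) ⊕ 20 = 64 ⊕ 20 = 44
byte 6: (da ⊕ 3c) ⊕ 61 = e6 ⊕ 61 = 87
byte 7: (7c ⊕ 3e) ⊕ 62 = 42 ⊕ 62 = 20
byte 8: (46 ⊕ 2e) ⊕ 6f = 68 ⊕ 6f = 07
byte 9: (35 ⊕ 48) ⊕ 72 = 7d ⊕ 72 = 0f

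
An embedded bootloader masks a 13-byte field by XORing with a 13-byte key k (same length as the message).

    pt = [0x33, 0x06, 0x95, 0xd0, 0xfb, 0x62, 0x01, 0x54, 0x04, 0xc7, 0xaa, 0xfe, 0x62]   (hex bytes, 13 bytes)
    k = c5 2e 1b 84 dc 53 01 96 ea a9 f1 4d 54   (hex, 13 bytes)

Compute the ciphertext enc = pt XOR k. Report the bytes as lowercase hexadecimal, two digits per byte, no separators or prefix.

33 xor c5 = f6
06 xor 2e = 28
95 xor 1b = 8e
d0 xor 84 = 54
fb xor dc = 27
62 xor 53 = 31
01 xor 01 = 00
54 xor 96 = c2
04 xor ea = ee
c7 xor a9 = 6e
aa xor f1 = 5b
fe xor 4d = b3
62 xor 54 = 36

f6288e54273100c2ee6e5bb336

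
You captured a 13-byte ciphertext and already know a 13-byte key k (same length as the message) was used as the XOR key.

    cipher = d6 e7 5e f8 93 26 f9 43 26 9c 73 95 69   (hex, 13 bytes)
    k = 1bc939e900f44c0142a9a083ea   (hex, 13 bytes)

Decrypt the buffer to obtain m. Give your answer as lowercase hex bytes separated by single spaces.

cd 2e 67 11 93 d2 b5 42 64 35 d3 16 83

XOR is its own inverse, so applying the key byte-wise gives the result directly.
11010110 xor 00011011 = 11001101
11100111 xor 11001001 = 00101110
01011110 xor 00111001 = 01100111
11111000 xor 11101001 = 00010001
10010011 xor 00000000 = 10010011
00100110 xor 11110100 = 11010010
11111001 xor 01001100 = 10110101
01000011 xor 00000001 = 01000010
00100110 xor 01000010 = 01100100
10011100 xor 10101001 = 00110101
01110011 xor 10100000 = 11010011
10010101 xor 10000011 = 00010110
01101001 xor 11101010 = 10000011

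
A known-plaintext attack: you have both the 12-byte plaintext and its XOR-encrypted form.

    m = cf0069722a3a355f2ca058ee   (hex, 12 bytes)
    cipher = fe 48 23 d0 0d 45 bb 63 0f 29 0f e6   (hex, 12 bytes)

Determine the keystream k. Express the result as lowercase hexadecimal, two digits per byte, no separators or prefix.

31484aa2277f8e3c23895708

Since cipher = m ⊕ k, XORing both sides with m gives k = m ⊕ cipher.
cf ⊕ fe = 31
00 ⊕ 48 = 48
69 ⊕ 23 = 4a
72 ⊕ d0 = a2
2a ⊕ 0d = 27
3a ⊕ 45 = 7f
35 ⊕ bb = 8e
5f ⊕ 63 = 3c
2c ⊕ 0f = 23
a0 ⊕ 29 = 89
58 ⊕ 0f = 57
ee ⊕ e6 = 08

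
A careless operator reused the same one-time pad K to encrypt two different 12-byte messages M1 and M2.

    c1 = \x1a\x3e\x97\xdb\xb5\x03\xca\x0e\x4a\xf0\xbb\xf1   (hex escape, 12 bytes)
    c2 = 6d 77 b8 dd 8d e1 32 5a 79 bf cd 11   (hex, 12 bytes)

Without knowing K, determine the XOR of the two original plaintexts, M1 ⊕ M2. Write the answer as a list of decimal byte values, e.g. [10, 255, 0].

c1 ⊕ c2 = (M1 ⊕ K) ⊕ (M2 ⊕ K) = M1 ⊕ M2 — the shared key cancels under XOR.
byte 0: 1a ⊕ 6d = 77
byte 1: 3e ⊕ 77 = 49
byte 2: 97 ⊕ b8 = 2f
byte 3: db ⊕ dd = 06
byte 4: b5 ⊕ 8d = 38
byte 5: 03 ⊕ e1 = e2
byte 6: ca ⊕ 32 = f8
byte 7: 0e ⊕ 5a = 54
byte 8: 4a ⊕ 79 = 33
byte 9: f0 ⊕ bf = 4f
byte 10: bb ⊕ cd = 76
byte 11: f1 ⊕ 11 = e0

[119, 73, 47, 6, 56, 226, 248, 84, 51, 79, 118, 224]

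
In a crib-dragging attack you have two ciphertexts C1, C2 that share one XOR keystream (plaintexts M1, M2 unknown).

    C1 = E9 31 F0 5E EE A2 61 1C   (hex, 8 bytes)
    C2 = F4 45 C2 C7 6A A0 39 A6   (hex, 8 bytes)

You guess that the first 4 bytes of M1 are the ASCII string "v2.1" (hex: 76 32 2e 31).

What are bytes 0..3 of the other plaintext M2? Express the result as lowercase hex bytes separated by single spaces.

6b 46 1c a8

First, C1 ⊕ C2 = (M1 ⊕ K) ⊕ (M2 ⊕ K) = M1 ⊕ M2, so the key drops out. Then M2 = (M1 ⊕ M2) ⊕ M1 over the first 4 bytes.
byte 0: (e9 ⊕ f4) ⊕ 76 = 1d ⊕ 76 = 6b
byte 1: (31 ⊕ 45) ⊕ 32 = 74 ⊕ 32 = 46
byte 2: (f0 ⊕ c2) ⊕ 2e = 32 ⊕ 2e = 1c
byte 3: (5e ⊕ c7) ⊕ 31 = 99 ⊕ 31 = a8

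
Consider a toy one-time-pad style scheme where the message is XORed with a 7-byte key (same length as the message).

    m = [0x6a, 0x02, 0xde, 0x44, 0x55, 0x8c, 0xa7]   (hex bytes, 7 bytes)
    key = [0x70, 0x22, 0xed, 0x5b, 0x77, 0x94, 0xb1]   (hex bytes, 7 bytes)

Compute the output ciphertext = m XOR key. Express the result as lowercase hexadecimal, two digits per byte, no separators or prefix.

1a20331f221816

6a ^ 70 = 1a
02 ^ 22 = 20
de ^ ed = 33
44 ^ 5b = 1f
55 ^ 77 = 22
8c ^ 94 = 18
a7 ^ b1 = 16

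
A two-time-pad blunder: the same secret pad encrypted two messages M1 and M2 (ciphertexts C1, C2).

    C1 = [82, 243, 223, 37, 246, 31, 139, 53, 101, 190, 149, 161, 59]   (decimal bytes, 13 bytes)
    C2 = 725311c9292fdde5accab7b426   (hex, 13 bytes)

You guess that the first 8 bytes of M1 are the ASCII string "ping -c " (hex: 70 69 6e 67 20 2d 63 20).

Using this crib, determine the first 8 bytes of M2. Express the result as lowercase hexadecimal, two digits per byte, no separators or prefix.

First, C1 ⊕ C2 = (M1 ⊕ K) ⊕ (M2 ⊕ K) = M1 ⊕ M2, so the key drops out. Then M2 = (M1 ⊕ M2) ⊕ M1 over the first 8 bytes.
byte 0: (52 xor 72) xor 70 = 20 xor 70 = 50
byte 1: (f3 xor 53) xor 69 = a0 xor 69 = c9
byte 2: (df xor 11) xor 6e = ce xor 6e = a0
byte 3: (25 xor c9) xor 67 = ec xor 67 = 8b
byte 4: (f6 xor 29) xor 20 = df xor 20 = ff
byte 5: (1f xor 2f) xor 2d = 30 xor 2d = 1d
byte 6: (8b xor dd) xor 63 = 56 xor 63 = 35
byte 7: (35 xor e5) xor 20 = d0 xor 20 = f0

50c9a08bff1d35f0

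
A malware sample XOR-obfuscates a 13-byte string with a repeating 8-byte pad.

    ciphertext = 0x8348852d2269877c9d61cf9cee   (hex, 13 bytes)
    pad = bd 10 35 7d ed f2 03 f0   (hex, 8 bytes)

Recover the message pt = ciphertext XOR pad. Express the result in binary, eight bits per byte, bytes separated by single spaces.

The 8-byte key repeats, so the effective keystream is bd 10 35 7d ed f2 03 f0 bd 10 35 7d ed.
byte 0: 83 ^ bd = 3e
byte 1: 48 ^ 10 = 58
byte 2: 85 ^ 35 = b0
byte 3: 2d ^ 7d = 50
byte 4: 22 ^ ed = cf
byte 5: 69 ^ f2 = 9b
byte 6: 87 ^ 03 = 84
byte 7: 7c ^ f0 = 8c
byte 8: 9d ^ bd = 20
byte 9: 61 ^ 10 = 71
byte 10: cf ^ 35 = fa
byte 11: 9c ^ 7d = e1
byte 12: ee ^ ed = 03

00111110 01011000 10110000 01010000 11001111 10011011 10000100 10001100 00100000 01110001 11111010 11100001 00000011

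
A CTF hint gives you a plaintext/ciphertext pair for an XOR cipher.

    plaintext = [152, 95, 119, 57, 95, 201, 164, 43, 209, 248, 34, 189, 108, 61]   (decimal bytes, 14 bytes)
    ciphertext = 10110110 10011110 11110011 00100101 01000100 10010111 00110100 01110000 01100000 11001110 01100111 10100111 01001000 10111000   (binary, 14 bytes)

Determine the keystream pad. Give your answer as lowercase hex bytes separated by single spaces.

Since ciphertext = plaintext ⊕ pad, XORing both sides with plaintext gives pad = plaintext ⊕ ciphertext.
98 xor b6 = 2e
5f xor 9e = c1
77 xor f3 = 84
39 xor 25 = 1c
5f xor 44 = 1b
c9 xor 97 = 5e
a4 xor 34 = 90
2b xor 70 = 5b
d1 xor 60 = b1
f8 xor ce = 36
22 xor 67 = 45
bd xor a7 = 1a
6c xor 48 = 24
3d xor b8 = 85

2e c1 84 1c 1b 5e 90 5b b1 36 45 1a 24 85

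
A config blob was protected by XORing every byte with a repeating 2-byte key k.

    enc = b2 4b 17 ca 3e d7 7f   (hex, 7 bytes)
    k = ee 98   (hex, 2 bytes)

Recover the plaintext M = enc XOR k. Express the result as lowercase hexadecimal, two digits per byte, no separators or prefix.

5cd3f952d04f91

The 2-byte key repeats, so the effective keystream is ee 98 ee 98 ee 98 ee.
byte 0: b2 ⊕ ee = 5c
byte 1: 4b ⊕ 98 = d3
byte 2: 17 ⊕ ee = f9
byte 3: ca ⊕ 98 = 52
byte 4: 3e ⊕ ee = d0
byte 5: d7 ⊕ 98 = 4f
byte 6: 7f ⊕ ee = 91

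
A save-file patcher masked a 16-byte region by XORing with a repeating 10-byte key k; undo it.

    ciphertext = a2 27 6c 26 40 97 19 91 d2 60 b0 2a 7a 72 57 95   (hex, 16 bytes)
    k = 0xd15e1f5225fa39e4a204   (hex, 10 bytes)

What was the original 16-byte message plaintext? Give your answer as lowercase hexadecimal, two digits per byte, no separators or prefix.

The 10-byte key repeats, so the effective keystream is d1 5e 1f 52 25 fa 39 e4 a2 04 d1 5e 1f 52 25 fa.
byte 0: 162 ⊕ 209 = 115
byte 1:  39 ⊕  94 = 121
byte 2: 108 ⊕  31 = 115
byte 3:  38 ⊕  82 = 116
byte 4:  64 ⊕  37 = 101
byte 5: 151 ⊕ 250 = 109
byte 6:  25 ⊕  57 =  32
byte 7: 145 ⊕ 228 = 117
byte 8: 210 ⊕ 162 = 112
byte 9:  96 ⊕   4 = 100
byte 10: 176 ⊕ 209 =  97
byte 11:  42 ⊕  94 = 116
byte 12: 122 ⊕  31 = 101
byte 13: 114 ⊕  82 =  32
byte 14:  87 ⊕  37 = 114
byte 15: 149 ⊕ 250 = 111

73797374656d2075706461746520726f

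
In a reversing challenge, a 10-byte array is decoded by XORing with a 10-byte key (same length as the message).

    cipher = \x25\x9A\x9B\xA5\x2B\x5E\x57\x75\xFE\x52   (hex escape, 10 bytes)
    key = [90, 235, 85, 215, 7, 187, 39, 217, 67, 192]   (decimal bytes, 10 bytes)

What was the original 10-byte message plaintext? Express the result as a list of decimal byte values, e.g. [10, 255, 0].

XOR is its own inverse, so applying the key byte-wise gives the result directly.
byte 0: 25 xor 5a = 7f
byte 1: 9a xor eb = 71
byte 2: 9b xor 55 = ce
byte 3: a5 xor d7 = 72
byte 4: 2b xor 07 = 2c
byte 5: 5e xor bb = e5
byte 6: 57 xor 27 = 70
byte 7: 75 xor d9 = ac
byte 8: fe xor 43 = bd
byte 9: 52 xor c0 = 92

[127, 113, 206, 114, 44, 229, 112, 172, 189, 146]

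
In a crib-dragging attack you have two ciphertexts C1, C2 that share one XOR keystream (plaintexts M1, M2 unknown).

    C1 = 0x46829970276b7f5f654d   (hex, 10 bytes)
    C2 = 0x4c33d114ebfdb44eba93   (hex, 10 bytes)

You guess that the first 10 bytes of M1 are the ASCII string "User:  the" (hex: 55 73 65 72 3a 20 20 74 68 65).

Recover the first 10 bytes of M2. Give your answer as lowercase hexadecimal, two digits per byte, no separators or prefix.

5fc22d16f6b6eb65b7bb

First, C1 ⊕ C2 = (M1 ⊕ K) ⊕ (M2 ⊕ K) = M1 ⊕ M2, so the key drops out. Then M2 = (M1 ⊕ M2) ⊕ M1 over the first 10 bytes.
byte 0: (46 xor 4c) xor 55 = 0a xor 55 = 5f
byte 1: (82 xor 33) xor 73 = b1 xor 73 = c2
byte 2: (99 xor d1) xor 65 = 48 xor 65 = 2d
byte 3: (70 xor 14) xor 72 = 64 xor 72 = 16
byte 4: (27 xor eb) xor 3a = cc xor 3a = f6
byte 5: (6b xor fd) xor 20 = 96 xor 20 = b6
byte 6: (7f xor b4) xor 20 = cb xor 20 = eb
byte 7: (5f xor 4e) xor 74 = 11 xor 74 = 65
byte 8: (65 xor ba) xor 68 = df xor 68 = b7
byte 9: (4d xor 93) xor 65 = de xor 65 = bb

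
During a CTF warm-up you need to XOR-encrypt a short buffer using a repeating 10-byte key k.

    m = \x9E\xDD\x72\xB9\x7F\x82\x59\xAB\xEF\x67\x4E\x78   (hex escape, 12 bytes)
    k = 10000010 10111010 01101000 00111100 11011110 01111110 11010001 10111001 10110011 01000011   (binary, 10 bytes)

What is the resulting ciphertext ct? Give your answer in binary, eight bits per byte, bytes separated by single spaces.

The 10-byte key repeats, so the effective keystream is 82 ba 68 3c de 7e d1 b9 b3 43 82 ba.
byte 0: 9e XOR 82 = 1c
byte 1: dd XOR ba = 67
byte 2: 72 XOR 68 = 1a
byte 3: b9 XOR 3c = 85
byte 4: 7f XOR de = a1
byte 5: 82 XOR 7e = fc
byte 6: 59 XOR d1 = 88
byte 7: ab XOR b9 = 12
byte 8: ef XOR b3 = 5c
byte 9: 67 XOR 43 = 24
byte 10: 4e XOR 82 = cc
byte 11: 78 XOR ba = c2

00011100 01100111 00011010 10000101 10100001 11111100 10001000 00010010 01011100 00100100 11001100 11000010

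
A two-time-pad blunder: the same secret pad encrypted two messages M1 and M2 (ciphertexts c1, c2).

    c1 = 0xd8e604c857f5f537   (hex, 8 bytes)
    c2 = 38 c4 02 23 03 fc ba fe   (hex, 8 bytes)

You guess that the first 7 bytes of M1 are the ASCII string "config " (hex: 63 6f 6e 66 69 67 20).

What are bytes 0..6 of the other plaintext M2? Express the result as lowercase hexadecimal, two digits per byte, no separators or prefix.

834d688d3d6e6f

First, c1 ⊕ c2 = (M1 ⊕ K) ⊕ (M2 ⊕ K) = M1 ⊕ M2, so the key drops out. Then M2 = (M1 ⊕ M2) ⊕ M1 over the first 7 bytes.
byte 0: (d8 ⊕ 38) ⊕ 63 = e0 ⊕ 63 = 83
byte 1: (e6 ⊕ c4) ⊕ 6f = 22 ⊕ 6f = 4d
byte 2: (04 ⊕ 02) ⊕ 6e = 06 ⊕ 6e = 68
byte 3: (c8 ⊕ 23) ⊕ 66 = eb ⊕ 66 = 8d
byte 4: (57 ⊕ 03) ⊕ 69 = 54 ⊕ 69 = 3d
byte 5: (f5 ⊕ fc) ⊕ 67 = 09 ⊕ 67 = 6e
byte 6: (f5 ⊕ ba) ⊕ 20 = 4f ⊕ 20 = 6f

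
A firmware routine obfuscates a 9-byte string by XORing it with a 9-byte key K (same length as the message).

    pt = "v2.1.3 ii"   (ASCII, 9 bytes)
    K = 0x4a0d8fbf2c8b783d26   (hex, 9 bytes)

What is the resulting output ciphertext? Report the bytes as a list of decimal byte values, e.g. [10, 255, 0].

[60, 63, 161, 142, 2, 184, 88, 84, 79]

XOR is its own inverse, so applying the key byte-wise gives the result directly.
byte 0: 01110110 xor 01001010 = 00111100
byte 1: 00110010 xor 00001101 = 00111111
byte 2: 00101110 xor 10001111 = 10100001
byte 3: 00110001 xor 10111111 = 10001110
byte 4: 00101110 xor 00101100 = 00000010
byte 5: 00110011 xor 10001011 = 10111000
byte 6: 00100000 xor 01111000 = 01011000
byte 7: 01101001 xor 00111101 = 01010100
byte 8: 01101001 xor 00100110 = 01001111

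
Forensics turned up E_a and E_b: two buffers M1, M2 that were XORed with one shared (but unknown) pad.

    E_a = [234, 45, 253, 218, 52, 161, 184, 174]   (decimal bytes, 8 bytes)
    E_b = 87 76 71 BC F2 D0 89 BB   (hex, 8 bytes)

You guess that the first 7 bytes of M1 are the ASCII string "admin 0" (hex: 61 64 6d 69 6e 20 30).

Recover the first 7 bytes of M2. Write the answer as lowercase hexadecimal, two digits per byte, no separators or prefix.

First, E_a ⊕ E_b = (M1 ⊕ K) ⊕ (M2 ⊕ K) = M1 ⊕ M2, so the key drops out. Then M2 = (M1 ⊕ M2) ⊕ M1 over the first 7 bytes.
byte 0: (ea XOR 87) XOR 61 = 6d XOR 61 = 0c
byte 1: (2d XOR 76) XOR 64 = 5b XOR 64 = 3f
byte 2: (fd XOR 71) XOR 6d = 8c XOR 6d = e1
byte 3: (da XOR bc) XOR 69 = 66 XOR 69 = 0f
byte 4: (34 XOR f2) XOR 6e = c6 XOR 6e = a8
byte 5: (a1 XOR d0) XOR 20 = 71 XOR 20 = 51
byte 6: (b8 XOR 89) XOR 30 = 31 XOR 30 = 01

0c3fe10fa85101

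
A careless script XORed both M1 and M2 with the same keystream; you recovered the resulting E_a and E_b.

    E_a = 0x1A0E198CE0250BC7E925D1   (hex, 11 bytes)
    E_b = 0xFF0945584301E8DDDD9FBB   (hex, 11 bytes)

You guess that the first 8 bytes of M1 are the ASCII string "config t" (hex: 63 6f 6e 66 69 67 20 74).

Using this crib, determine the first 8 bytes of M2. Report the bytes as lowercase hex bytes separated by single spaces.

First, E_a ⊕ E_b = (M1 ⊕ K) ⊕ (M2 ⊕ K) = M1 ⊕ M2, so the key drops out. Then M2 = (M1 ⊕ M2) ⊕ M1 over the first 8 bytes.
byte 0: (1a XOR ff) XOR 63 = e5 XOR 63 = 86
byte 1: (0e XOR 09) XOR 6f = 07 XOR 6f = 68
byte 2: (19 XOR 45) XOR 6e = 5c XOR 6e = 32
byte 3: (8c XOR 58) XOR 66 = d4 XOR 66 = b2
byte 4: (e0 XOR 43) XOR 69 = a3 XOR 69 = ca
byte 5: (25 XOR 01) XOR 67 = 24 XOR 67 = 43
byte 6: (0b XOR e8) XOR 20 = e3 XOR 20 = c3
byte 7: (c7 XOR dd) XOR 74 = 1a XOR 74 = 6e

86 68 32 b2 ca 43 c3 6e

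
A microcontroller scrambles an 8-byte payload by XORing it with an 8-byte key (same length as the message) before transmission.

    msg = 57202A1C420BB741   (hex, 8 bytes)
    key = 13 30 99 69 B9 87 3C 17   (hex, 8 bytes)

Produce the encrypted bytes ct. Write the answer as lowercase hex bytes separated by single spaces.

57 ^ 13 = 44
20 ^ 30 = 10
2a ^ 99 = b3
1c ^ 69 = 75
42 ^ b9 = fb
0b ^ 87 = 8c
b7 ^ 3c = 8b
41 ^ 17 = 56

44 10 b3 75 fb 8c 8b 56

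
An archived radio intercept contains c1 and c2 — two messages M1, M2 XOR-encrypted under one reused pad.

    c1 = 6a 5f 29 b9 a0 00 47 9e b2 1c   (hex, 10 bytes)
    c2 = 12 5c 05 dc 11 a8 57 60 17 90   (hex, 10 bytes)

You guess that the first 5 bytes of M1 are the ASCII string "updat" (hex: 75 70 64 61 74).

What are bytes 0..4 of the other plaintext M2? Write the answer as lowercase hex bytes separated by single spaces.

First, c1 ⊕ c2 = (M1 ⊕ K) ⊕ (M2 ⊕ K) = M1 ⊕ M2, so the key drops out. Then M2 = (M1 ⊕ M2) ⊕ M1 over the first 5 bytes.
byte 0: (6a xor 12) xor 75 = 78 xor 75 = 0d
byte 1: (5f xor 5c) xor 70 = 03 xor 70 = 73
byte 2: (29 xor 05) xor 64 = 2c xor 64 = 48
byte 3: (b9 xor dc) xor 61 = 65 xor 61 = 04
byte 4: (a0 xor 11) xor 74 = b1 xor 74 = c5

0d 73 48 04 c5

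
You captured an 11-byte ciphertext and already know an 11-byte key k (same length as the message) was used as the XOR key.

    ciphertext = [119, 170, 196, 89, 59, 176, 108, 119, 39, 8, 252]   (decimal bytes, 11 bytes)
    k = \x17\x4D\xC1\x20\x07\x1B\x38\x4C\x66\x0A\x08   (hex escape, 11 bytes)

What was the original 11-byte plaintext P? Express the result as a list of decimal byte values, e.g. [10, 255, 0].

XOR is its own inverse, so applying the key byte-wise gives the result directly.
byte 0: 77 ⊕ 17 = 60
byte 1: aa ⊕ 4d = e7
byte 2: c4 ⊕ c1 = 05
byte 3: 59 ⊕ 20 = 79
byte 4: 3b ⊕ 07 = 3c
byte 5: b0 ⊕ 1b = ab
byte 6: 6c ⊕ 38 = 54
byte 7: 77 ⊕ 4c = 3b
byte 8: 27 ⊕ 66 = 41
byte 9: 08 ⊕ 0a = 02
byte 10: fc ⊕ 08 = f4

[96, 231, 5, 121, 60, 171, 84, 59, 65, 2, 244]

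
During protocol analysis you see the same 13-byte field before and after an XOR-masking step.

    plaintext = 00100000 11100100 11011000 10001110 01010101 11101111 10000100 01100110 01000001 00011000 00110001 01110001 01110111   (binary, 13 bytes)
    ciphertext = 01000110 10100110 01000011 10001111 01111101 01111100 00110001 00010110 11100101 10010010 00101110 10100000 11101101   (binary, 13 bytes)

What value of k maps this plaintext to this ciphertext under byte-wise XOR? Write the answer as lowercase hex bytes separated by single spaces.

Since ciphertext = plaintext ⊕ k, XORing both sides with plaintext gives k = plaintext ⊕ ciphertext.
byte 0: 20 ^ 46 = 66
byte 1: e4 ^ a6 = 42
byte 2: d8 ^ 43 = 9b
byte 3: 8e ^ 8f = 01
byte 4: 55 ^ 7d = 28
byte 5: ef ^ 7c = 93
byte 6: 84 ^ 31 = b5
byte 7: 66 ^ 16 = 70
byte 8: 41 ^ e5 = a4
byte 9: 18 ^ 92 = 8a
byte 10: 31 ^ 2e = 1f
byte 11: 71 ^ a0 = d1
byte 12: 77 ^ ed = 9a

66 42 9b 01 28 93 b5 70 a4 8a 1f d1 9a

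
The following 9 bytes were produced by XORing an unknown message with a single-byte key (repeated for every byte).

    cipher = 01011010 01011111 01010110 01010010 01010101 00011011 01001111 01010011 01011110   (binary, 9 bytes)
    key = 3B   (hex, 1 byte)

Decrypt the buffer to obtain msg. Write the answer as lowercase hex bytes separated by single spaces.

61 64 6d 69 6e 20 74 68 65

The 1-byte key repeats, so the effective keystream is 3b 3b 3b 3b 3b 3b 3b 3b 3b.
byte 0: 01011010 ^ 00111011 = 01100001
byte 1: 01011111 ^ 00111011 = 01100100
byte 2: 01010110 ^ 00111011 = 01101101
byte 3: 01010010 ^ 00111011 = 01101001
byte 4: 01010101 ^ 00111011 = 01101110
byte 5: 00011011 ^ 00111011 = 00100000
byte 6: 01001111 ^ 00111011 = 01110100
byte 7: 01010011 ^ 00111011 = 01101000
byte 8: 01011110 ^ 00111011 = 01100101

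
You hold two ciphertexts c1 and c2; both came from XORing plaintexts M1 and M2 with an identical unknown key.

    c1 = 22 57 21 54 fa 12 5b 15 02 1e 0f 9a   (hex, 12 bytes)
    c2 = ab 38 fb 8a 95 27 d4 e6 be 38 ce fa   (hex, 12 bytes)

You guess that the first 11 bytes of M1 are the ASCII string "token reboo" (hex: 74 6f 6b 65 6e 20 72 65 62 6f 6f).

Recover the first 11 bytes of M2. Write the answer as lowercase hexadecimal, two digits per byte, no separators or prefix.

First, c1 ⊕ c2 = (M1 ⊕ K) ⊕ (M2 ⊕ K) = M1 ⊕ M2, so the key drops out. Then M2 = (M1 ⊕ M2) ⊕ M1 over the first 11 bytes.
byte 0: (22 ⊕ ab) ⊕ 74 = 89 ⊕ 74 = fd
byte 1: (57 ⊕ 38) ⊕ 6f = 6f ⊕ 6f = 00
byte 2: (21 ⊕ fb) ⊕ 6b = da ⊕ 6b = b1
byte 3: (54 ⊕ 8a) ⊕ 65 = de ⊕ 65 = bb
byte 4: (fa ⊕ 95) ⊕ 6e = 6f ⊕ 6e = 01
byte 5: (12 ⊕ 27) ⊕ 20 = 35 ⊕ 20 = 15
byte 6: (5b ⊕ d4) ⊕ 72 = 8f ⊕ 72 = fd
byte 7: (15 ⊕ e6) ⊕ 65 = f3 ⊕ 65 = 96
byte 8: (02 ⊕ be) ⊕ 62 = bc ⊕ 62 = de
byte 9: (1e ⊕ 38) ⊕ 6f = 26 ⊕ 6f = 49
byte 10: (0f ⊕ ce) ⊕ 6f = c1 ⊕ 6f = ae

fd00b1bb0115fd96de49ae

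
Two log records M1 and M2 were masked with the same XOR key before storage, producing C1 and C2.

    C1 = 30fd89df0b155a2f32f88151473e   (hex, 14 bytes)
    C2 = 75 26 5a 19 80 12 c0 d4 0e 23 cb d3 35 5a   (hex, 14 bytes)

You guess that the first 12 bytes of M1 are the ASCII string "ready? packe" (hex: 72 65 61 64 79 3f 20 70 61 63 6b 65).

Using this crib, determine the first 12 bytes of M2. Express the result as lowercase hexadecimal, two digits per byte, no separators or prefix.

37beb2a2f238ba8b5db821e7

First, C1 ⊕ C2 = (M1 ⊕ K) ⊕ (M2 ⊕ K) = M1 ⊕ M2, so the key drops out. Then M2 = (M1 ⊕ M2) ⊕ M1 over the first 12 bytes.
byte 0: (30 ⊕ 75) ⊕ 72 = 45 ⊕ 72 = 37
byte 1: (fd ⊕ 26) ⊕ 65 = db ⊕ 65 = be
byte 2: (89 ⊕ 5a) ⊕ 61 = d3 ⊕ 61 = b2
byte 3: (df ⊕ 19) ⊕ 64 = c6 ⊕ 64 = a2
byte 4: (0b ⊕ 80) ⊕ 79 = 8b ⊕ 79 = f2
byte 5: (15 ⊕ 12) ⊕ 3f = 07 ⊕ 3f = 38
byte 6: (5a ⊕ c0) ⊕ 20 = 9a ⊕ 20 = ba
byte 7: (2f ⊕ d4) ⊕ 70 = fb ⊕ 70 = 8b
byte 8: (32 ⊕ 0e) ⊕ 61 = 3c ⊕ 61 = 5d
byte 9: (f8 ⊕ 23) ⊕ 63 = db ⊕ 63 = b8
byte 10: (81 ⊕ cb) ⊕ 6b = 4a ⊕ 6b = 21
byte 11: (51 ⊕ d3) ⊕ 65 = 82 ⊕ 65 = e7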